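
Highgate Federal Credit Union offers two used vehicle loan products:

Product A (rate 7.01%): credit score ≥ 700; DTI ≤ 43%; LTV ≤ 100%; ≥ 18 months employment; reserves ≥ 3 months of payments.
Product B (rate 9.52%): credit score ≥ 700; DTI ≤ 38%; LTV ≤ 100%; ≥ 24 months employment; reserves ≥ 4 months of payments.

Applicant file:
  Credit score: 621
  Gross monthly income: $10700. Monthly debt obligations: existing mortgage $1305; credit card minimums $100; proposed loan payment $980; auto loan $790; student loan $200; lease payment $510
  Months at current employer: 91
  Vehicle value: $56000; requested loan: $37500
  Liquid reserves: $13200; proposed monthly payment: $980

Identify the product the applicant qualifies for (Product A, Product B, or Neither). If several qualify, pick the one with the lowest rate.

Total debts = (1,305 + 100 + 980 + 790 + 200 + 510) = 3,885; DTI = 3,885/10,700 = 36.3%.
LTV = 37,500/56,000 = 67%.
Reserves = 13,200/980 = 13.5 months.
Product A: score 621 < 700; DTI 36.3% ≤ 43%; LTV 67% ≤ 100%; employment 91 ≥ 18 mo; reserves 13.5 ≥ 3 mo → does not qualify.
Product B: score 621 < 700; DTI 36.3% ≤ 38%; LTV 67% ≤ 100%; employment 91 ≥ 24 mo; reserves 13.5 ≥ 4 mo → does not qualify.

Neither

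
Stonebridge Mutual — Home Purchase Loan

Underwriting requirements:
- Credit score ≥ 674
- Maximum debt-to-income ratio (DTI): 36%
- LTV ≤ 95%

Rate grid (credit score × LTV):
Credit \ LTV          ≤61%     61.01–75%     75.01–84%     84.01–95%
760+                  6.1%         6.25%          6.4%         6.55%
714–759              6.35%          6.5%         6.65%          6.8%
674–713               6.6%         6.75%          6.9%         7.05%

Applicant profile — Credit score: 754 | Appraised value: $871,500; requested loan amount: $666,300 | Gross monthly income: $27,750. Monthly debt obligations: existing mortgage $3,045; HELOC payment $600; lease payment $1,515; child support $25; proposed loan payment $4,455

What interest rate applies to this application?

6.65%

Credit score 754 ≥ 674; Total monthly debts = (3,045 + 600 + 1,515 + 25 + 4,455) = 9,640. DTI = 9,640/27,750 = 34.7% ≤ 36%
Loan-to-value = 666,300/871,500 = 76.5% — pass (95% max)
Row: 754 falls in 714–759. Column: 76.5% falls in 75.01–84%. Rate = 6.65%.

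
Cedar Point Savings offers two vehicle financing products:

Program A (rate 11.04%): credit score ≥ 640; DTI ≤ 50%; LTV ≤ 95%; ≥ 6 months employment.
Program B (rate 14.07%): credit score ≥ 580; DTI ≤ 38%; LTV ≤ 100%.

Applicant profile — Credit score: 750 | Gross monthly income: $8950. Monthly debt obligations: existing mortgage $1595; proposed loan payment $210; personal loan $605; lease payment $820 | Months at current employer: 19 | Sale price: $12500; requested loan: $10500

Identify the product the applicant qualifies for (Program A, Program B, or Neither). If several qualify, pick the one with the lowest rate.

Total debts = (1,595 + 210 + 605 + 820) = 3,230; DTI = 3,230/8,950 = 36.1%.
LTV = 10,500/12,500 = 84%.
Program A: score 750 ≥ 640; DTI 36.1% ≤ 50%; LTV 84% ≤ 95%; employment 19 ≥ 6 mo → qualifies.
Program B: score 750 ≥ 580; DTI 36.1% ≤ 38%; LTV 84% ≤ 100% → qualifies.
Qualifying: Program A, Program B. Lowest rate is 11.04% → Program A.

Program A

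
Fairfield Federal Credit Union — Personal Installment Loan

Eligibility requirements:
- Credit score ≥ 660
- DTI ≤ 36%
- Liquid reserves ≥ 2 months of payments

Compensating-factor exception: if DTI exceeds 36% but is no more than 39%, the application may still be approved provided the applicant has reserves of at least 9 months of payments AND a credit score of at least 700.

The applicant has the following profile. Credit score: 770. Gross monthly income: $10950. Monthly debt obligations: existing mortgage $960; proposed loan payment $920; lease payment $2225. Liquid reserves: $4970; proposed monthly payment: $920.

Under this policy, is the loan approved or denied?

Denied

Credit score 770 ≥ 660 (meets base)
Total debts = (960 + 920 + 2,225) = 4,105. DTI = 4,105/10,950 = 37.5% > 36% — standard DTI limit exceeded.
Reserves: 4,970 ÷ 920 = 5.4 months (meets 2-month minimum)
37.5% falls in the override range (36%–39%), so the compensating-factor test applies.
Override check — reserves: 5.4 mo (short of 9); score: 770 (ok).
Override conditions not both satisfied; exception does not apply.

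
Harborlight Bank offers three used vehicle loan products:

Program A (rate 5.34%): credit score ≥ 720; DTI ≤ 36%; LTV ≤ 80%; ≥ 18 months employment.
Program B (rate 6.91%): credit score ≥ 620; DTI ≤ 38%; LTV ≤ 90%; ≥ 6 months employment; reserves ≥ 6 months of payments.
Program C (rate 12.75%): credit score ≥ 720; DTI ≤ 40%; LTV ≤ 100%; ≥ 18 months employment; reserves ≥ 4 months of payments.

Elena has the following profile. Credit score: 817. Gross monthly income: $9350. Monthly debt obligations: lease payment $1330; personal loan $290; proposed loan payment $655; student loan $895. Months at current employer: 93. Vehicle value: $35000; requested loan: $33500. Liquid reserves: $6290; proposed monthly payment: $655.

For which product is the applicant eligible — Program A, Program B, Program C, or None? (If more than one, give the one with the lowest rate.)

Program C

Total debts = (1,330 + 290 + 655 + 895) = 3,170; DTI = 3,170/9,350 = 33.9%.
LTV = 33,500/35,000 = 95.7%.
Reserves = 6,290/655 = 9.6 months.
Program A: score 817 ≥ 720; DTI 33.9% ≤ 36%; LTV 95.7% > 80%; employment 93 ≥ 18 mo → does not qualify.
Program B: score 817 ≥ 620; DTI 33.9% ≤ 38%; LTV 95.7% > 90%; employment 93 ≥ 6 mo; reserves 9.6 ≥ 6 mo → does not qualify.
Program C: score 817 ≥ 720; DTI 33.9% ≤ 40%; LTV 95.7% ≤ 100%; employment 93 ≥ 18 mo; reserves 9.6 ≥ 4 mo → qualifies.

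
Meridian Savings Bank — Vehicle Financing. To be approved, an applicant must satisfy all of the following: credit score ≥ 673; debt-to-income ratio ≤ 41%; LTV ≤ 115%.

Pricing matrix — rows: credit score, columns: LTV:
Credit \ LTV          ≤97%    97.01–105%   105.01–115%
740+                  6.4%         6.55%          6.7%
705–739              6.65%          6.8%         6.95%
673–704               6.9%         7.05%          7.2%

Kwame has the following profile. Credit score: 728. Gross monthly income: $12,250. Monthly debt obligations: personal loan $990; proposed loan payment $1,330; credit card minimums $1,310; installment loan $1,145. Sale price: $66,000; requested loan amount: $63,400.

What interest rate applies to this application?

6.65%

Credit score 728 ≥ 673; Total monthly debts = (990 + 1,330 + 1,310 + 1,145) = 4,775. Debt-to-income = 4,775/12,250 = 39% — meets 41% limit
LTV: 63,400 ÷ 66,000 = 96.1%, within 115% cap
Credit 728 → row 705–739; LTV 96.1% → column ≤97%. Grid cell → 6.65%.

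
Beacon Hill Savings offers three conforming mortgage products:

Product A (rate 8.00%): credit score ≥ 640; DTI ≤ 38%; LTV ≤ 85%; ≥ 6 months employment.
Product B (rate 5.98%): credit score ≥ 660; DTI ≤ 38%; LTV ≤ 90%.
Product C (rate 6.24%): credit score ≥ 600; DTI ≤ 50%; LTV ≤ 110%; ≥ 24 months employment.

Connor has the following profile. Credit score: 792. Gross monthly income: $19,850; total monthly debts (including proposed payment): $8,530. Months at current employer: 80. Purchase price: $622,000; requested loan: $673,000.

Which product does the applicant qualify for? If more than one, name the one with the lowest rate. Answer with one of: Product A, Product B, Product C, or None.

Product C

DTI = 8,530/19,850 = 43%.
LTV = 673,000/622,000 = 108.2%.
Product A: score 792 ≥ 640; DTI 43% > 38%; LTV 108.2% > 85%; employment 80 ≥ 6 mo → does not qualify.
Product B: score 792 ≥ 660; DTI 43% > 38%; LTV 108.2% > 90% → does not qualify.
Product C: score 792 ≥ 600; DTI 43% ≤ 50%; LTV 108.2% ≤ 110%; employment 80 ≥ 24 mo → qualifies.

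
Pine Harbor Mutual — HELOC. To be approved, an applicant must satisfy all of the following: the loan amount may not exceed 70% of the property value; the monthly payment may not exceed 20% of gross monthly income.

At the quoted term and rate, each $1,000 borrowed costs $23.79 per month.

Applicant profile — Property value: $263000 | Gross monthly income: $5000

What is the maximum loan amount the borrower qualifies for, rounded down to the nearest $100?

Payment cap: 20% × $5,000 = $1,000/month.
At $23.79 per $1,000, that supports 1,000/23.79 × 1,000 ≈ $42,034 → $42,000.
LTV cap: 70% × $263,000 = $184,100 → $184,100.
Binding constraint: payment-to-income.

$42,000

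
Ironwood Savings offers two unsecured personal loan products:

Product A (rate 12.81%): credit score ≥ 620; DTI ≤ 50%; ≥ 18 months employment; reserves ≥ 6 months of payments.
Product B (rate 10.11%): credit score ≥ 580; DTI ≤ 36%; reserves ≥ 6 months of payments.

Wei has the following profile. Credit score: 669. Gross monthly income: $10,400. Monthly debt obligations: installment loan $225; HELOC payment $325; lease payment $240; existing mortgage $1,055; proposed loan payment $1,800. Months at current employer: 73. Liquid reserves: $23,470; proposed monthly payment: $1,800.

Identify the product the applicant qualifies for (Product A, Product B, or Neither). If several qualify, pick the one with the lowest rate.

Total debts = (225 + 325 + 240 + 1,055 + 1,800) = 3,645; DTI = 3,645/10,400 = 35%.
Reserves = 23,470/1,800 = 13.0 months.
Product A: score 669 ≥ 620; DTI 35% ≤ 50%; employment 73 ≥ 18 mo; reserves 13.0 ≥ 6 mo → qualifies.
Product B: score 669 ≥ 580; DTI 35% ≤ 36%; reserves 13.0 ≥ 6 mo → qualifies.
Qualifying: Product A, Product B. Lowest rate is 10.11% → Product B.

Product B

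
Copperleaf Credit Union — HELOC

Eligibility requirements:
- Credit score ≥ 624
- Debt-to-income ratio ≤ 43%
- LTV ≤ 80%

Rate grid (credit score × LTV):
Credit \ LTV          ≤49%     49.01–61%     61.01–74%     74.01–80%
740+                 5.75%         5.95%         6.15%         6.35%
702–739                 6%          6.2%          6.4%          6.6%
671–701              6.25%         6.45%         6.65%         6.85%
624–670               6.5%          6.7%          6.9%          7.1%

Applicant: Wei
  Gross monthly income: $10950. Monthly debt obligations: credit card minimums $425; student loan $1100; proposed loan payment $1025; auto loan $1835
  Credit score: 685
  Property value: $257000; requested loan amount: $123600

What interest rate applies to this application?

6.25%

Credit score 685 ≥ 624; Total monthly debts = (425 + 1,100 + 1,025 + 1,835) = 4,385. Debt-to-income = 4,385/10,950 = 40% — meets 43% limit
LTV = 123,600/257,000 = 48.1% ≤ 80%
Credit 685 → row 671–701; LTV 48.1% → column ≤49%. Grid cell → 6.25%.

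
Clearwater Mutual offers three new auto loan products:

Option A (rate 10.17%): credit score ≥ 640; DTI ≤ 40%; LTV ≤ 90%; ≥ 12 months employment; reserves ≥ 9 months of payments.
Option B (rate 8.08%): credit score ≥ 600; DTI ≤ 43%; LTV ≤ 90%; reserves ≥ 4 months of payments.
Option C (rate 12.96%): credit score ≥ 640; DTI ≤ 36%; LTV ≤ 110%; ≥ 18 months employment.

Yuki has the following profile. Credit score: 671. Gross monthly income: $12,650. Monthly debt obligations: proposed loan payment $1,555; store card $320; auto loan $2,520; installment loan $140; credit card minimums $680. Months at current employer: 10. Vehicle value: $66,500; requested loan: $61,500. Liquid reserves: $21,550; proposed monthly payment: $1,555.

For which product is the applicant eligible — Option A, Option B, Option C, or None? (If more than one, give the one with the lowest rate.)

None

Total debts = (1,555 + 320 + 2,520 + 140 + 680) = 5,215; DTI = 5,215/12,650 = 41.2%.
LTV = 61,500/66,500 = 92.5%.
Reserves = 21,550/1,555 = 13.9 months.
Option A: score 671 ≥ 640; DTI 41.2% > 40%; LTV 92.5% > 90%; employment 10 < 12 mo; reserves 13.9 ≥ 9 mo → does not qualify.
Option B: score 671 ≥ 600; DTI 41.2% ≤ 43%; LTV 92.5% > 90%; reserves 13.9 ≥ 4 mo → does not qualify.
Option C: score 671 ≥ 640; DTI 41.2% > 36%; LTV 92.5% ≤ 110%; employment 10 < 18 mo → does not qualify.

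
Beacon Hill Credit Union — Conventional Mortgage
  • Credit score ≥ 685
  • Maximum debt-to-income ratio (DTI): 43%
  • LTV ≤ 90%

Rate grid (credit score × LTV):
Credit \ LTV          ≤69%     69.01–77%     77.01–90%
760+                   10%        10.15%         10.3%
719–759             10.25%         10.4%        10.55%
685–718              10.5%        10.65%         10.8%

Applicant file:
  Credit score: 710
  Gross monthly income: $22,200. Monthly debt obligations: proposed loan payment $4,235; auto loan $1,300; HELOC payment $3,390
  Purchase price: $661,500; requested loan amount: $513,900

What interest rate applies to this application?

10.8%

Credit score 710 ≥ 685; Total monthly debts = (4,235 + 1,300 + 3,390) = 8,925. Debt-to-income = 8,925/22,200 = 40.2% — meets 43% limit
LTV: 513,900 ÷ 661,500 = 77.7%, within 90% cap
Credit 710 → row 685–718; LTV 77.7% → column 77.01–90%. Grid cell → 10.8%.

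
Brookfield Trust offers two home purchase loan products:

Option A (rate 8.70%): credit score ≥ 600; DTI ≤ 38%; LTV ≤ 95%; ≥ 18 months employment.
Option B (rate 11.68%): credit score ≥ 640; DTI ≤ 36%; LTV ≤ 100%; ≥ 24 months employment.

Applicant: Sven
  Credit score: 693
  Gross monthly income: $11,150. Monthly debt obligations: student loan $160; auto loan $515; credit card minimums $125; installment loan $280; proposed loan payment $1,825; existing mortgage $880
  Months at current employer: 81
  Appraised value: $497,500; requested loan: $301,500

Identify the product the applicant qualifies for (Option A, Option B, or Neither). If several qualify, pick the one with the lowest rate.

Option A

Total debts = (160 + 515 + 125 + 280 + 1,825 + 880) = 3,785; DTI = 3,785/11,150 = 33.9%.
LTV = 301,500/497,500 = 60.6%.
Option A: score 693 ≥ 600; DTI 33.9% ≤ 38%; LTV 60.6% ≤ 95%; employment 81 ≥ 18 mo → qualifies.
Option B: score 693 ≥ 640; DTI 33.9% ≤ 36%; LTV 60.6% ≤ 100%; employment 81 ≥ 24 mo → qualifies.
Qualifying: Option A, Option B. Lowest rate is 8.70% → Option A.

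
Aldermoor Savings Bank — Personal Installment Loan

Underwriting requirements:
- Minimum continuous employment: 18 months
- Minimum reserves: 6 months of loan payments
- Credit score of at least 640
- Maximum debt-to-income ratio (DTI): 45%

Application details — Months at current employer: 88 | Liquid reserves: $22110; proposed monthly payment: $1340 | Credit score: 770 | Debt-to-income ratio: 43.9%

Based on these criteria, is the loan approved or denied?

Employment 88 ≥ 18 months
Reserves: 22,110 ÷ 1,340 = 16.5 months (meets 6-month minimum)
Credit score 770 ≥ 640 (meets)
DTI 43.9% is within the 45% limit
All criteria satisfied.

Approved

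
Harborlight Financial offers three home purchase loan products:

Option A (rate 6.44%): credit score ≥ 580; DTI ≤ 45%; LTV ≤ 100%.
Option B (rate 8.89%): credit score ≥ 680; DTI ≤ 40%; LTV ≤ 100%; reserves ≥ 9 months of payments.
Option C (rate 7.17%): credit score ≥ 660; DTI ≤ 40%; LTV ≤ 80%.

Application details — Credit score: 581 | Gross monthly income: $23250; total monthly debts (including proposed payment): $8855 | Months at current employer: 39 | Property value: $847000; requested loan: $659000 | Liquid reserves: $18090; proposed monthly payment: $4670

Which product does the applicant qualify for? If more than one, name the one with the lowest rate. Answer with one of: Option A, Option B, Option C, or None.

DTI = 8,855/23,250 = 38.1%.
LTV = 659,000/847,000 = 77.8%.
Reserves = 18,090/4,670 = 3.9 months.
Option A: score 581 ≥ 580; DTI 38.1% ≤ 45%; LTV 77.8% ≤ 100% → qualifies.
Option B: score 581 < 680; DTI 38.1% ≤ 40%; LTV 77.8% ≤ 100%; reserves 3.9 < 9 mo → does not qualify.
Option C: score 581 < 660; DTI 38.1% ≤ 40%; LTV 77.8% ≤ 80% → does not qualify.

Option A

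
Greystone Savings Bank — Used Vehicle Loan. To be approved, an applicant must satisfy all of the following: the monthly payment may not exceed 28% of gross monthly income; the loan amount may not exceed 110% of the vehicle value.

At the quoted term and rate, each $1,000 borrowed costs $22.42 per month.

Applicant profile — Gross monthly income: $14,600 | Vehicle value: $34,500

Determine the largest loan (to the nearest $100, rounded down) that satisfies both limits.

Payment cap: 28% × $14,600 = $4,088/month.
At $22.42 per $1,000, that supports 4,088/22.42 × 1,000 ≈ $182,337 → $182,300.
LTV cap: 110% × $34,500 = $37,950 → $37,900.
Binding constraint: loan-to-value.

$37,900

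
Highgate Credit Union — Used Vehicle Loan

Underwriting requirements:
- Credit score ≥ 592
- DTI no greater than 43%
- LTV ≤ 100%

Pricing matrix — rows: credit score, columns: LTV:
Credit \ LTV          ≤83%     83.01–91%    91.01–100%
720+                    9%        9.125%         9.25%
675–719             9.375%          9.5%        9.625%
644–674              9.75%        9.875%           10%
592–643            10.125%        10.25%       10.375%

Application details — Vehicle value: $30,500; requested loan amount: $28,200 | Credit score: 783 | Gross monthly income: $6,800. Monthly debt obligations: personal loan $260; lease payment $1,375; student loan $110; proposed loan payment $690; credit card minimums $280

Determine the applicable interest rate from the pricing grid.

Credit score 783 ≥ 592; Total monthly debts = (260 + 1,375 + 110 + 690 + 280) = 2,715. Debt-to-income = 2,715/6,800 = 39.9% — meets 43% limit
LTV = 28,200/30,500 = 92.5% ≤ 100%
Score 783 is in the 720+ band; LTV 92.5% is in the 91.01–100% band → 9.25%.

9.25%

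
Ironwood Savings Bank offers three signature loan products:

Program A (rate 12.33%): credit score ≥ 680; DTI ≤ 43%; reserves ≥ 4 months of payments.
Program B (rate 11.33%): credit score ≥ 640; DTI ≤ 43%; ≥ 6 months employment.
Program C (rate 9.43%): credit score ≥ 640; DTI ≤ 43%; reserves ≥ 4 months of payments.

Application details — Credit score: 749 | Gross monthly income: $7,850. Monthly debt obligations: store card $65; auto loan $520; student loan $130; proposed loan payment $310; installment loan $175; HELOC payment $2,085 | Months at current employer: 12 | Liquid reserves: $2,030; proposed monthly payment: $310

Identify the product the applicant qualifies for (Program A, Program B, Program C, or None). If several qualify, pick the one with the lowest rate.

Total debts = (65 + 520 + 130 + 310 + 175 + 2,085) = 3,285; DTI = 3,285/7,850 = 41.8%.
Reserves = 2,030/310 = 6.5 months.
Program A: score 749 ≥ 680; DTI 41.8% ≤ 43%; reserves 6.5 ≥ 4 mo → qualifies.
Program B: score 749 ≥ 640; DTI 41.8% ≤ 43%; employment 12 ≥ 6 mo → qualifies.
Program C: score 749 ≥ 640; DTI 41.8% ≤ 43%; reserves 6.5 ≥ 4 mo → qualifies.
Qualifying: Program A, Program B, Program C. Lowest rate is 9.43% → Program C.

Program C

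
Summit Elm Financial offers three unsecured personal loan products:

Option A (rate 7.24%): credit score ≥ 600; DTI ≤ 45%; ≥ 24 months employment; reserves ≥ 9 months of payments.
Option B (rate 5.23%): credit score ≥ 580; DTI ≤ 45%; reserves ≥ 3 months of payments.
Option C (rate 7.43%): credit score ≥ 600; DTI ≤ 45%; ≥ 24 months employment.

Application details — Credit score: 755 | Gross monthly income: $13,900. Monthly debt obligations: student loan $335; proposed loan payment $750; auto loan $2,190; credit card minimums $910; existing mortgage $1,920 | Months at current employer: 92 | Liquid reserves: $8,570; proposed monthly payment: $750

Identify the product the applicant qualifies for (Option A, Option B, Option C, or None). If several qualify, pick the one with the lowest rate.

Option B

Total debts = (335 + 750 + 2,190 + 910 + 1,920) = 6,105; DTI = 6,105/13,900 = 43.9%.
Reserves = 8,570/750 = 11.4 months.
Option A: score 755 ≥ 600; DTI 43.9% ≤ 45%; employment 92 ≥ 24 mo; reserves 11.4 ≥ 9 mo → qualifies.
Option B: score 755 ≥ 580; DTI 43.9% ≤ 45%; reserves 11.4 ≥ 3 mo → qualifies.
Option C: score 755 ≥ 600; DTI 43.9% ≤ 45%; employment 92 ≥ 24 mo → qualifies.
Qualifying: Option A, Option B, Option C. Lowest rate is 5.23% → Option B.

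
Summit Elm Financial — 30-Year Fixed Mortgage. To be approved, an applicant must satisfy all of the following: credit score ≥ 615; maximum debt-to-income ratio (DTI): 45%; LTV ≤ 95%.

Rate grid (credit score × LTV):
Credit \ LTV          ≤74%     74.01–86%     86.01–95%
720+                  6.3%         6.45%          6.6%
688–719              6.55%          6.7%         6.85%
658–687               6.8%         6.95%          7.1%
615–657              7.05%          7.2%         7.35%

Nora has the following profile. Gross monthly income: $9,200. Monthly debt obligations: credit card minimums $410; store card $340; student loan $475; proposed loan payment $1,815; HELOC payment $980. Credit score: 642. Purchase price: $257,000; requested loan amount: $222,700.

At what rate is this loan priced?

Credit score 642 ≥ 615; Total monthly debts = (410 + 340 + 475 + 1,815 + 980) = 4,020. Debt-to-income = 4,020/9,200 = 43.7% — meets 45% limit
LTV: 222,700 ÷ 257,000 = 86.7%, within 95% cap
Score 642 is in the 615–657 band; LTV 86.7% is in the 86.01–95% band → 7.35%.

7.35%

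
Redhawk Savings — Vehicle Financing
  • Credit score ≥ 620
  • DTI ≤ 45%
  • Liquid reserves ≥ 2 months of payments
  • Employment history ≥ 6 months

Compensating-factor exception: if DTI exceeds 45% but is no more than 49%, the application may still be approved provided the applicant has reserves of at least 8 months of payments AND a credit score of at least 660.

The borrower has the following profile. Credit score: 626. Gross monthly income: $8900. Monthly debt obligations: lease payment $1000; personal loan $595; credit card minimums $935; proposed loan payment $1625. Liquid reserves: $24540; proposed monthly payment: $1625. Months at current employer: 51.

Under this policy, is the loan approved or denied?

Credit score 626 ≥ 620 (meets base)
Total debts = (1,000 + 595 + 935 + 1,625) = 4,155. DTI = 4,155/8,900 = 46.7% > 45% — standard DTI limit exceeded.
Reserves = 24,540/1,625 = 15.1 months ≥ 2
Employment 51 ≥ 6 months
46.7% falls in the override range (45%–49%), so the compensating-factor test applies.
Override check — reserves: 15.1 mo (ok); score: 626 (below 660).
Compensating-factor requirement not fully met.

Denied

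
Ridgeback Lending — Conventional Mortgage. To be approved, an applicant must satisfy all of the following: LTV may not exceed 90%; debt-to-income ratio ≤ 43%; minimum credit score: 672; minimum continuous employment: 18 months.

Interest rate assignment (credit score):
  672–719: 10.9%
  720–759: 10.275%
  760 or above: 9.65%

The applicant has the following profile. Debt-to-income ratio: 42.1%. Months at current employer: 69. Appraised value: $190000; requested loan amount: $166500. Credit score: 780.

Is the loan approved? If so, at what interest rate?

Approved at 9.65%

Credit score 780 ≥ 672 (meets minimum)
Loan-to-value = 166,500/190,000 = 87.6% — pass (90% max)
Employment 69 ≥ 18 months
Debt-to-income 42.1% vs 43% cap — pass
All requirements met. Score 780 falls in the 760 or above tier → 9.65%.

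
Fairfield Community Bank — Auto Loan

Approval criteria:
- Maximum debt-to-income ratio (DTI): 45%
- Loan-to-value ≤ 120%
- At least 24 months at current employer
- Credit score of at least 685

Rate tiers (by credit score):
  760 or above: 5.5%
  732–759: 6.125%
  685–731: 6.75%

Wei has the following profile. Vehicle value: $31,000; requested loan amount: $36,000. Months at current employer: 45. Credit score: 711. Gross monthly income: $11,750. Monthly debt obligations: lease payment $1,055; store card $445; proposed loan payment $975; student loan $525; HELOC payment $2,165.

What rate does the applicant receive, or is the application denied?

Credit score 711 ≥ 685 (meets minimum)
Employment 45 ≥ 24 months
Total monthly debts = (1,055 + 445 + 975 + 525 + 2,165) = 5,165. DTI = 5,165/11,750 = 44% ≤ 45%
LTV = 36,000/31,000 = 116.1% ≤ 120%
All requirements met. Score 711 falls in the 685–731 tier → 6.75%.

Approved at 6.75%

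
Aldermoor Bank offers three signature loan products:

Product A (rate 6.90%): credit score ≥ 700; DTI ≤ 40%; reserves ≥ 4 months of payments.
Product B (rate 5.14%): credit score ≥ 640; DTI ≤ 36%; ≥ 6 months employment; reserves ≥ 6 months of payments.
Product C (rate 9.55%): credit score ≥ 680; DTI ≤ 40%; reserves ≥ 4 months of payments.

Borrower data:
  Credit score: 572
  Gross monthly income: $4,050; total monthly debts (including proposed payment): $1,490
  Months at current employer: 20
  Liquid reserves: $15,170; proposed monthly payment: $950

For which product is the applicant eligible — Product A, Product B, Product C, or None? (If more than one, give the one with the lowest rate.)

None

DTI = 1,490/4,050 = 36.8%.
Reserves = 15,170/950 = 16.0 months.
Product A: score 572 < 700; DTI 36.8% ≤ 40%; reserves 16.0 ≥ 4 mo → does not qualify.
Product B: score 572 < 640; DTI 36.8% > 36%; employment 20 ≥ 6 mo; reserves 16.0 ≥ 6 mo → does not qualify.
Product C: score 572 < 680; DTI 36.8% ≤ 40%; reserves 16.0 ≥ 4 mo → does not qualify.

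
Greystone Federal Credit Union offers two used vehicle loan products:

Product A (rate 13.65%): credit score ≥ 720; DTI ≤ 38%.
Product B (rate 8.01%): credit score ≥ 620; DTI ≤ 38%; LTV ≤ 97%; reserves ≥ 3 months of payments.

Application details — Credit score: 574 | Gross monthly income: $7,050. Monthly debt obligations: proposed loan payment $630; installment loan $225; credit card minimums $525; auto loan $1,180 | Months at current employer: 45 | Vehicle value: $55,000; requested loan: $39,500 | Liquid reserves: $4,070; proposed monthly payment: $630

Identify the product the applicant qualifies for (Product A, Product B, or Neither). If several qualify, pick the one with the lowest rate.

Total debts = (630 + 225 + 525 + 1,180) = 2,560; DTI = 2,560/7,050 = 36.3%.
LTV = 39,500/55,000 = 71.8%.
Reserves = 4,070/630 = 6.5 months.
Product A: score 574 < 720; DTI 36.3% ≤ 38% → does not qualify.
Product B: score 574 < 620; DTI 36.3% ≤ 38%; LTV 71.8% ≤ 97%; reserves 6.5 ≥ 3 mo → does not qualify.

Neither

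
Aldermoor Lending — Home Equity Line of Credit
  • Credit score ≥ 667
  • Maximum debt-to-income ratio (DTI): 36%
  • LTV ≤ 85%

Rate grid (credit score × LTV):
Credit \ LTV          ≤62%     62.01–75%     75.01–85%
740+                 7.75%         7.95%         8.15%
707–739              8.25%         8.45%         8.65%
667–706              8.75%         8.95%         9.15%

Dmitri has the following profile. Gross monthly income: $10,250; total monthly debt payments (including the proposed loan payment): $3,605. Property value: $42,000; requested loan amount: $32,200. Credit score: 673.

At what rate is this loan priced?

9.15%

Credit score 673 ≥ 667; DTI = 3,605/10,250 = 35.2% ≤ 36%
Loan-to-value = 32,200/42,000 = 76.7% — pass (85% max)
Row: 673 falls in 667–706. Column: 76.7% falls in 75.01–85%. Rate = 9.15%.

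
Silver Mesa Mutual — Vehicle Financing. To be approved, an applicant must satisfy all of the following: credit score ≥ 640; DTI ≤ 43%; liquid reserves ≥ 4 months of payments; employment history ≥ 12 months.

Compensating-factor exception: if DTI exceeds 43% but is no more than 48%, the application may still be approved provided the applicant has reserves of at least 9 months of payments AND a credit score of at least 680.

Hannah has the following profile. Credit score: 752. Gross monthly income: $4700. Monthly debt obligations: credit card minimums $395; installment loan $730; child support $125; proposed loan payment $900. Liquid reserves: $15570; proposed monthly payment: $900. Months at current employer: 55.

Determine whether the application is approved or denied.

Credit score 752 ≥ 640 (meets base)
Total debts = (395 + 730 + 125 + 900) = 2,150. DTI = 2,150/4,700 = 45.7% > 43% — standard DTI limit exceeded.
Reserves: 15,570 ÷ 900 = 17.3 months (meets 4-month minimum)
Employment 55 ≥ 12 months
45.7% falls in the override range (43%–48%), so the compensating-factor test applies.
Reserves 17.3 ≥ 9 months; credit score 752 ≥ 680.
Both compensating conditions met → exception applies.

Approved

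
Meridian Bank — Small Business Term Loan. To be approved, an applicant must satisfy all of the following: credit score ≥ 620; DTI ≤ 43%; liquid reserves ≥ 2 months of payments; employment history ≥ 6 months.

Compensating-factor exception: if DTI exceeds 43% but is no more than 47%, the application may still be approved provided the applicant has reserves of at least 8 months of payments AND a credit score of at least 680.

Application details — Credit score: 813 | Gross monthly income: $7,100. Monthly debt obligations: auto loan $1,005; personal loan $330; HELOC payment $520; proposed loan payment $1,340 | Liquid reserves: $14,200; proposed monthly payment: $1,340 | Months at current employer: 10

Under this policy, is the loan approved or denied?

Credit score 813 ≥ 620 (meets base)
Total debts = (1,005 + 330 + 520 + 1,340) = 3,195. DTI = 3,195/7,100 = 45% > 43% — standard DTI limit exceeded.
Reserves = 14,200/1,340 = 10.6 months ≥ 2
Employment 10 ≥ 6 months
45% falls in the override range (43%–47%), so the compensating-factor test applies.
Override check — reserves: 10.6 mo (ok); score: 813 (ok).
Both override conditions satisfied; DTI exception granted.

Approved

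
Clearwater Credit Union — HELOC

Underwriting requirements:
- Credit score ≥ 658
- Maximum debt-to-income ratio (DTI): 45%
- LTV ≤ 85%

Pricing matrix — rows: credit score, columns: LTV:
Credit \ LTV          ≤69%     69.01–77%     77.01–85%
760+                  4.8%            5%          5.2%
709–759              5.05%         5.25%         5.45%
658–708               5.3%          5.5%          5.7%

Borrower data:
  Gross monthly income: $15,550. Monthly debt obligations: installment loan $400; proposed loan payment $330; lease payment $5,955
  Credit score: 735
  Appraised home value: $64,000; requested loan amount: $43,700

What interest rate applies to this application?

Credit score 735 ≥ 658; Total monthly debts = (400 + 330 + 5,955) = 6,685. DTI: 6,685 ÷ 15,550 = 43%, within the 45% cap
LTV: 43,700 ÷ 64,000 = 68.3%, within 85% cap
Credit 735 → row 709–759; LTV 68.3% → column ≤69%. Grid cell → 5.05%.

5.05%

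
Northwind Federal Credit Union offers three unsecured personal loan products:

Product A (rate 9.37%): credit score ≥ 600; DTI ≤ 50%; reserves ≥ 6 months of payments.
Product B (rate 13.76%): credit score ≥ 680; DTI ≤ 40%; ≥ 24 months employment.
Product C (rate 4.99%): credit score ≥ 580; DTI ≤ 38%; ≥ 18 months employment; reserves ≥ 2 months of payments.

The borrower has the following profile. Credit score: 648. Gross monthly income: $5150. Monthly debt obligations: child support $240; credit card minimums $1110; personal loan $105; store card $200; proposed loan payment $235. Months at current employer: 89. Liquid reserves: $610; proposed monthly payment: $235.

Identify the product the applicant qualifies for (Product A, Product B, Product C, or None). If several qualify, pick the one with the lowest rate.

Product C

Total debts = (240 + 1,110 + 105 + 200 + 235) = 1,890; DTI = 1,890/5,150 = 36.7%.
Reserves = 610/235 = 2.6 months.
Product A: score 648 ≥ 600; DTI 36.7% ≤ 50%; reserves 2.6 < 6 mo → does not qualify.
Product B: score 648 < 680; DTI 36.7% ≤ 40%; employment 89 ≥ 24 mo → does not qualify.
Product C: score 648 ≥ 580; DTI 36.7% ≤ 38%; employment 89 ≥ 18 mo; reserves 2.6 ≥ 2 mo → qualifies.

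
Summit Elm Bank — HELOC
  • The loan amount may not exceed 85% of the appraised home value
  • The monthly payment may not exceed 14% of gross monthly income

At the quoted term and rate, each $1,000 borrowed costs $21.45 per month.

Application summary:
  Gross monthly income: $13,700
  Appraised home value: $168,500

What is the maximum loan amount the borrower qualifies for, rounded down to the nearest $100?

Payment cap: 14% × $13,700 = $1,918/month.
At $21.45 per $1,000, that supports 1,918/21.45 × 1,000 ≈ $89,417 → $89,400.
LTV cap: 85% × $168,500 = $143,225 → $143,200.
Binding constraint: payment-to-income.

$89,400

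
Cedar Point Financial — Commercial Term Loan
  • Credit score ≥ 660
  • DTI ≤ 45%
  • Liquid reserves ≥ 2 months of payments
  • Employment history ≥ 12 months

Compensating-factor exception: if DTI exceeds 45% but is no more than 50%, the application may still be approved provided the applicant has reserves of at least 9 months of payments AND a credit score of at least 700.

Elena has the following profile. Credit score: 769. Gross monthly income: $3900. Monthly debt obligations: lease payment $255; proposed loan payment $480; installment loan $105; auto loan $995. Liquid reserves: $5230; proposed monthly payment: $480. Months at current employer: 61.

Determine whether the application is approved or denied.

Credit score 769 ≥ 660 (meets base)
Total debts = (255 + 480 + 105 + 995) = 1,835. DTI = 1,835/3,900 = 47.1% > 45% — standard DTI limit exceeded.
Liquid reserves cover 5,230/480 = 10.9 months — ≥ 2 required
Employment 61 ≥ 12 months
DTI 47.1% is within the 45%–50% exception band; checking compensating factors.
Override check — reserves: 10.9 mo (ok); score: 769 (ok).
Both override conditions satisfied; DTI exception granted.

Approved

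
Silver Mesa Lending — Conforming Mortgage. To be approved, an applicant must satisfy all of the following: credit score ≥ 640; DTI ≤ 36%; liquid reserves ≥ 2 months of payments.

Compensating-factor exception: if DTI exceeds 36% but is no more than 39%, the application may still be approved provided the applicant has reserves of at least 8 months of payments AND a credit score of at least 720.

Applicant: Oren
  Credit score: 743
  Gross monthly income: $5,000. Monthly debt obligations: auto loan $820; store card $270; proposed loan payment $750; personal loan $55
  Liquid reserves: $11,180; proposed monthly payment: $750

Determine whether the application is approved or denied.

Credit score 743 ≥ 640 (meets base)
Total debts = (820 + 270 + 750 + 55) = 1,895. DTI = 1,895/5,000 = 37.9% > 36% — standard DTI limit exceeded.
Reserves = 11,180/750 = 14.9 months ≥ 2
37.9% falls in the override range (36%–39%), so the compensating-factor test applies.
Override check — reserves: 14.9 mo (ok); score: 743 (ok).
Both override conditions satisfied; DTI exception granted.

Approved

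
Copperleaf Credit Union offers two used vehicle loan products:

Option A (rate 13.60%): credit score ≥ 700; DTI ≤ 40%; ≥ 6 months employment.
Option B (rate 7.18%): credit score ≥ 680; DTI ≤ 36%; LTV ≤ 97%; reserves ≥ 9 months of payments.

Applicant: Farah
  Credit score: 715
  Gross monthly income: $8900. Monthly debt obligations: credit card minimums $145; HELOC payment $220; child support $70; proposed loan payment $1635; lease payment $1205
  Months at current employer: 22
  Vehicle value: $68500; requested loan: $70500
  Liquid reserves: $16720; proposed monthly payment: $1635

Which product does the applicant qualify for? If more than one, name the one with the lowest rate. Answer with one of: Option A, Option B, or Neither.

Total debts = (145 + 220 + 70 + 1,635 + 1,205) = 3,275; DTI = 3,275/8,900 = 36.8%.
LTV = 70,500/68,500 = 102.9%.
Reserves = 16,720/1,635 = 10.2 months.
Option A: score 715 ≥ 700; DTI 36.8% ≤ 40%; employment 22 ≥ 6 mo → qualifies.
Option B: score 715 ≥ 680; DTI 36.8% > 36%; LTV 102.9% > 97%; reserves 10.2 ≥ 9 mo → does not qualify.

Option A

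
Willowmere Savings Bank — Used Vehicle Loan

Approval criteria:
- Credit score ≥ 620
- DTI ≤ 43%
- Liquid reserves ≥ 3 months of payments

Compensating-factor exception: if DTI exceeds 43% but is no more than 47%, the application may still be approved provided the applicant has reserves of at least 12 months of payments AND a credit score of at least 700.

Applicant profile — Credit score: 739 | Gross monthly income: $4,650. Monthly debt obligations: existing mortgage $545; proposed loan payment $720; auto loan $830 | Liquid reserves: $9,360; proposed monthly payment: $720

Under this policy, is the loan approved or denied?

Credit score 739 ≥ 620 (meets base)
Total debts = (545 + 720 + 830) = 2,095. DTI = 2,095/4,650 = 45.1% > 43% — standard DTI limit exceeded.
Reserves: 9,360 ÷ 720 = 13.0 months (meets 3-month minimum)
45.1% falls in the override range (43%–47%), so the compensating-factor test applies.
Reserves 13.0 ≥ 12 months; credit score 739 ≥ 700.
Both compensating conditions met → exception applies.

Approved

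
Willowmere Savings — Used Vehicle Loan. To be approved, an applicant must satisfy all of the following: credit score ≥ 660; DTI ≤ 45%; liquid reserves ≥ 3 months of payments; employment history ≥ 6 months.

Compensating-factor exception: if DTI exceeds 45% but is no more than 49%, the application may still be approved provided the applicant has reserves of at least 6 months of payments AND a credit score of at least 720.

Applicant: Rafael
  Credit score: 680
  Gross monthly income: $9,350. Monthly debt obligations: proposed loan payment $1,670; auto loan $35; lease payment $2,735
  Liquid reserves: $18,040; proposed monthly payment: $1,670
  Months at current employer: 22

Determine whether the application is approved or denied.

Credit score 680 ≥ 660 (meets base)
Total debts = (1,670 + 35 + 2,735) = 4,440. DTI: 4,440 ÷ 9,350 = 47.5%, over the 45% base limit.
Liquid reserves cover 18,040/1,670 = 10.8 months — ≥ 3 required
Employment 22 ≥ 6 months
DTI 47.5% is within the 45%–49% exception band; checking compensating factors.
Override check — reserves: 10.8 mo (ok); score: 680 (below 720).
Compensating-factor requirement not fully met.

Denied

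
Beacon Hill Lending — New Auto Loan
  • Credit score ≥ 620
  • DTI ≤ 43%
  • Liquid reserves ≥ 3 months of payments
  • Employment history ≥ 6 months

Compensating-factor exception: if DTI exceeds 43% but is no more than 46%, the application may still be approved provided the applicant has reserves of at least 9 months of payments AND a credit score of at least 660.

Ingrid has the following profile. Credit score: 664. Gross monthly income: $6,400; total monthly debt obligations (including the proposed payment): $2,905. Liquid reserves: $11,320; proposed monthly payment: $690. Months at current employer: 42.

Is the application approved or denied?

Approved

Credit score 664 ≥ 620 (meets base)
DTI: 2,905 ÷ 6,400 = 45.4%, over the 43% base limit.
Reserves = 11,320/690 = 16.4 months ≥ 3
Employment 42 ≥ 6 months
DTI 45.4% is within the 43%–46% exception band; checking compensating factors.
Override check — reserves: 16.4 mo (ok); score: 664 (ok).
Both override conditions satisfied; DTI exception granted.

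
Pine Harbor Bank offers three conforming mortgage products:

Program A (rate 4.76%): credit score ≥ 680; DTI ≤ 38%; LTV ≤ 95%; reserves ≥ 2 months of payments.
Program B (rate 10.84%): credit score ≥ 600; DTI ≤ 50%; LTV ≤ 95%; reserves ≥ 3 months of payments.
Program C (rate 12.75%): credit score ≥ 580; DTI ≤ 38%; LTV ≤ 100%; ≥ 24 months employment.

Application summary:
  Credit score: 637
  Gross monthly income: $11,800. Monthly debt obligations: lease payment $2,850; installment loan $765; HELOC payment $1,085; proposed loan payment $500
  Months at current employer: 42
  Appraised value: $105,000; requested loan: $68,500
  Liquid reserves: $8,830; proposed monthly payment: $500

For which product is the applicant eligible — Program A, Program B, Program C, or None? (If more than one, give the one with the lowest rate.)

Program B

Total debts = (2,850 + 765 + 1,085 + 500) = 5,200; DTI = 5,200/11,800 = 44.1%.
LTV = 68,500/105,000 = 65.2%.
Reserves = 8,830/500 = 17.7 months.
Program A: score 637 < 680; DTI 44.1% > 38%; LTV 65.2% ≤ 95%; reserves 17.7 ≥ 2 mo → does not qualify.
Program B: score 637 ≥ 600; DTI 44.1% ≤ 50%; LTV 65.2% ≤ 95%; reserves 17.7 ≥ 3 mo → qualifies.
Program C: score 637 ≥ 580; DTI 44.1% > 38%; LTV 65.2% ≤ 100%; employment 42 ≥ 24 mo → does not qualify.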